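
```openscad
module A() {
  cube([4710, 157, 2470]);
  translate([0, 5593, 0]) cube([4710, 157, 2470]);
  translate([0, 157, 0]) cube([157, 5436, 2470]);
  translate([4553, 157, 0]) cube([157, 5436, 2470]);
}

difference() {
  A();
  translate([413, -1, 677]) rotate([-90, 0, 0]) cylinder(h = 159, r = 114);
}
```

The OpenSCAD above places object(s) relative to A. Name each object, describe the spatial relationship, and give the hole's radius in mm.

A is a house frame. The house frame has a circular hole through its front wall. The hole's radius is 114 mm.

The subtracted cylinder has r = 114 mm.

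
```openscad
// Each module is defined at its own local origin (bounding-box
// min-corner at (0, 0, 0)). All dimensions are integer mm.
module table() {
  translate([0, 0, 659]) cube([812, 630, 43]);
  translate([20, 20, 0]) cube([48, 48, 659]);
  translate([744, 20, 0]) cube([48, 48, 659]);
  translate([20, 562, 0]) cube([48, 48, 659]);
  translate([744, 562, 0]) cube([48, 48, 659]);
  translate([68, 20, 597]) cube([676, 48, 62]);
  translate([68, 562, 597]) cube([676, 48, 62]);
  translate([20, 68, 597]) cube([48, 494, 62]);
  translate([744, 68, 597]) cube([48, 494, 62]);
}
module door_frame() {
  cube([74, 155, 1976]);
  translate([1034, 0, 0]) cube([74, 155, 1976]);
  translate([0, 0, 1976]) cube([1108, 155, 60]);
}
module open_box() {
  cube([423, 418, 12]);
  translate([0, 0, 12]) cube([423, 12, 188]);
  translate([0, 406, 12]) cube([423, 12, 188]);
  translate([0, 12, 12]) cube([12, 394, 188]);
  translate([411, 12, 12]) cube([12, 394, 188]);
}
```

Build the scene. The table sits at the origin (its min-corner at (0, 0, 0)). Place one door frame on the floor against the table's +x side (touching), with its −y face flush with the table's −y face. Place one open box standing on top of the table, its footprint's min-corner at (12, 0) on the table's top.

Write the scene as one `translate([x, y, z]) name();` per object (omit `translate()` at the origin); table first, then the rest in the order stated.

table();
translate([812, 0, 0]) door_frame();
translate([12, 0, 702]) open_box();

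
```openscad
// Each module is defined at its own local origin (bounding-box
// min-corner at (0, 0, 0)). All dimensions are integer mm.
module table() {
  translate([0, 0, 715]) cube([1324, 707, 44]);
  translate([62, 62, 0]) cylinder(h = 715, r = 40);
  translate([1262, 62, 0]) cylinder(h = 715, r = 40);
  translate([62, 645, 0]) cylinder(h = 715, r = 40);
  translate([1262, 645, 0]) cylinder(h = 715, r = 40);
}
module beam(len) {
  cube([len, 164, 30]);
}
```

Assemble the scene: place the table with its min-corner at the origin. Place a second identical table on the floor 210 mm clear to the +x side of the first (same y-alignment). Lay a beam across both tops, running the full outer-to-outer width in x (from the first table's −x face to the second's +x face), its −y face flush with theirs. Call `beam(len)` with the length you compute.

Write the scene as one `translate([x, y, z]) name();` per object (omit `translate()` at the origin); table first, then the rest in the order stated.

table();
translate([1534, 0, 0]) table();
translate([0, 0, 759]) beam(2858);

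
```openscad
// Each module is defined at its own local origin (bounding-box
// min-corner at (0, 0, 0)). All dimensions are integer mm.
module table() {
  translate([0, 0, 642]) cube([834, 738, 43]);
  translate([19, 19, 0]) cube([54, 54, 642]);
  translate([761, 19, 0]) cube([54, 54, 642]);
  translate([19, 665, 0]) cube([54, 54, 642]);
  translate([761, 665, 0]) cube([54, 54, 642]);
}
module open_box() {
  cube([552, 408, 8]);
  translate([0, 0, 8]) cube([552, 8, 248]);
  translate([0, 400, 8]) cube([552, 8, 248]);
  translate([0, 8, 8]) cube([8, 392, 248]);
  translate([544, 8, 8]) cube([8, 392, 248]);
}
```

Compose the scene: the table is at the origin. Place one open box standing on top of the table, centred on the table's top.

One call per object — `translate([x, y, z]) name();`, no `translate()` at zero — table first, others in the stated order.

table();
translate([141, 165, 685]) open_box();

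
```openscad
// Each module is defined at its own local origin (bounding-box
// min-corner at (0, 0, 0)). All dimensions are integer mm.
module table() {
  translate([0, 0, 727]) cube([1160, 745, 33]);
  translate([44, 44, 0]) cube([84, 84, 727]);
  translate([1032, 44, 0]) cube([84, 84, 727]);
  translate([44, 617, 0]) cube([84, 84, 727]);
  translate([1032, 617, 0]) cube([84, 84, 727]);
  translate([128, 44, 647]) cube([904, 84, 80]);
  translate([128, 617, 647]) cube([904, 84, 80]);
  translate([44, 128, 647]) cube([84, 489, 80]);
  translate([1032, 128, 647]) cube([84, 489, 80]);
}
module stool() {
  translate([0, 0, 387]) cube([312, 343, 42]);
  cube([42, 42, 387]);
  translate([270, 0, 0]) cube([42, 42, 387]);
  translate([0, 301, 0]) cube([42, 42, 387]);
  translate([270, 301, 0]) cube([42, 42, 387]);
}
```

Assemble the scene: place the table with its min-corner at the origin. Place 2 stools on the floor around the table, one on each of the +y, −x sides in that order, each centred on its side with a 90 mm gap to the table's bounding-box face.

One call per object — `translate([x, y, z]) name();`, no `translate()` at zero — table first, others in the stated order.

table();
translate([424, 835, 0]) stool();
translate([-402, 201, 0]) stool();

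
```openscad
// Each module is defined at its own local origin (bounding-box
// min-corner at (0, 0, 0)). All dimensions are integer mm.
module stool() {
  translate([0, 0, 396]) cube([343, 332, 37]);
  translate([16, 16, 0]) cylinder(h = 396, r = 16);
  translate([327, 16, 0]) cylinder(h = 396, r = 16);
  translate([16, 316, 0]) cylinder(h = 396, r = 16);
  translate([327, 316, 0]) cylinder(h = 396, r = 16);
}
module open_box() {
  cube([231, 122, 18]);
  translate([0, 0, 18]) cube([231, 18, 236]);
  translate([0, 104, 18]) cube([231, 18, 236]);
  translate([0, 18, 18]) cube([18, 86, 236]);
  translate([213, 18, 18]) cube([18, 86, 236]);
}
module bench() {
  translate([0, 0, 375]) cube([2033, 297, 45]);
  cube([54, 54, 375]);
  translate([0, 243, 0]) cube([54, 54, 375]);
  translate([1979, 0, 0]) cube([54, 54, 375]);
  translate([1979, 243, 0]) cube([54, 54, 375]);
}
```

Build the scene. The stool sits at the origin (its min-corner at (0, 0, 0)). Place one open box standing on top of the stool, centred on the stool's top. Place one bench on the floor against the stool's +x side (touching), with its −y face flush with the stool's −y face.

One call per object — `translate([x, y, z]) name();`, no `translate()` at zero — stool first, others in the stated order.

stool();
translate([56, 105, 433]) open_box();
translate([343, 0, 0]) bench();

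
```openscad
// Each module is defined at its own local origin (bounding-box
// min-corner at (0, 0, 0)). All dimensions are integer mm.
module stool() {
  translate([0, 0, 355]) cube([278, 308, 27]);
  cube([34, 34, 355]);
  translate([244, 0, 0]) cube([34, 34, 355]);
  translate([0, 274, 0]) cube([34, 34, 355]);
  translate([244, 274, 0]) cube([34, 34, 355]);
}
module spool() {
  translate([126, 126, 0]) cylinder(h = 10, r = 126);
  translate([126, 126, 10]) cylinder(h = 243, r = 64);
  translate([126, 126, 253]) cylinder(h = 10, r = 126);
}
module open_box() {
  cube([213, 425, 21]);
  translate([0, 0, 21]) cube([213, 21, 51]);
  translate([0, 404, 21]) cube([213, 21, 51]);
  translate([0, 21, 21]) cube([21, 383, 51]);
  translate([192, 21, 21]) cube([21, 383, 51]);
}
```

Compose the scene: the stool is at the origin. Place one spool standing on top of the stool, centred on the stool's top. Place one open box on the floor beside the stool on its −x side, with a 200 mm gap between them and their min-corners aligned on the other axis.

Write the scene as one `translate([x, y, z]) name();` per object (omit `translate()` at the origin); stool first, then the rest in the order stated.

stool();
translate([13, 28, 382]) spool();
translate([-413, 0, 0]) open_box();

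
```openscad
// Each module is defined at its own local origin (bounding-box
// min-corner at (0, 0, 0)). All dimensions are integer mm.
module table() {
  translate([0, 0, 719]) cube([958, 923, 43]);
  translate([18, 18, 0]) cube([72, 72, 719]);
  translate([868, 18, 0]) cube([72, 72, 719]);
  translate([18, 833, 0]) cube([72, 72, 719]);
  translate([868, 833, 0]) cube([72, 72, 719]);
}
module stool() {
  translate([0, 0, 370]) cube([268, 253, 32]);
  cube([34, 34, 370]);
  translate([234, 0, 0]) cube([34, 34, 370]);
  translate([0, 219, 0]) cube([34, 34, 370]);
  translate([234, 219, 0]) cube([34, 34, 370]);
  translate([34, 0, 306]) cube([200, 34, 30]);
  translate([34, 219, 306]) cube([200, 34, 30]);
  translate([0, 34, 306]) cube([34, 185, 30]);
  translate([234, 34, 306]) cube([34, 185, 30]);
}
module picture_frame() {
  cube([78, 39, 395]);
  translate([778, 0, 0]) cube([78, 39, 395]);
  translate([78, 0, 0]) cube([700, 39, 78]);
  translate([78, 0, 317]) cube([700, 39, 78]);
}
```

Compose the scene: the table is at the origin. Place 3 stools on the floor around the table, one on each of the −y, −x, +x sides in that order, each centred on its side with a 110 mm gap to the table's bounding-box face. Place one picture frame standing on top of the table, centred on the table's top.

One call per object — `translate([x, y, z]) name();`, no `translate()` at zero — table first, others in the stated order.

table();
translate([345, -363, 0]) stool();
translate([-378, 335, 0]) stool();
translate([1068, 335, 0]) stool();
translate([51, 442, 762]) picture_frame();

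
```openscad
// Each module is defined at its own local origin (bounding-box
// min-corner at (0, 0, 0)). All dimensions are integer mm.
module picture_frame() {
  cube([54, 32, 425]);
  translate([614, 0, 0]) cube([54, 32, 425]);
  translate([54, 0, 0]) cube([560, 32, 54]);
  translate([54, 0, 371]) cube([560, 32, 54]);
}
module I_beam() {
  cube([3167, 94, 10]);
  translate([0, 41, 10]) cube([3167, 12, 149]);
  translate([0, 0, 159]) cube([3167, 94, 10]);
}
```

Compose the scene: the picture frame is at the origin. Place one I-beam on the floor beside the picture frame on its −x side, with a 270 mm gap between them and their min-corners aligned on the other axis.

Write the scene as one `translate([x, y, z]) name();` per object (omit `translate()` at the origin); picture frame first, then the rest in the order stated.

picture_frame();
translate([-3437, 0, 0]) I_beam();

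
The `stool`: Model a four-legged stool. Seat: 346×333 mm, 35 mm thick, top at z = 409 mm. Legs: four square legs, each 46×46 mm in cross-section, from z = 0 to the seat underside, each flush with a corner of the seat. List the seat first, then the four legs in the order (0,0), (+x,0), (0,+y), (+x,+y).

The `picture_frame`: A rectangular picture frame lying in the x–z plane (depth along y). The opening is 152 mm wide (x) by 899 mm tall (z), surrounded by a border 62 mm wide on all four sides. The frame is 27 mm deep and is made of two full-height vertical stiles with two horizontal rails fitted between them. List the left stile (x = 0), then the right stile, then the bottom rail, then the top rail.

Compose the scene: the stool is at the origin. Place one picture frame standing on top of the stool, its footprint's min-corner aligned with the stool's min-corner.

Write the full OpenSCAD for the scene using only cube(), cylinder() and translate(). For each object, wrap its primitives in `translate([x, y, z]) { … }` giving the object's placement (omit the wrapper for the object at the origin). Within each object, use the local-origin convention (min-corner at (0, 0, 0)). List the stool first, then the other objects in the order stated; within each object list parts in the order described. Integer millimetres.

translate([0, 0, 374]) cube([346, 333, 35]);
cube([46, 46, 374]);
translate([300, 0, 0]) cube([46, 46, 374]);
translate([0, 287, 0]) cube([46, 46, 374]);
translate([300, 287, 0]) cube([46, 46, 374]);
translate([0, 0, 409]) {
  cube([62, 27, 1023]);
  translate([214, 0, 0]) cube([62, 27, 1023]);
  translate([62, 0, 0]) cube([152, 27, 62]);
  translate([62, 0, 961]) cube([152, 27, 62]);
}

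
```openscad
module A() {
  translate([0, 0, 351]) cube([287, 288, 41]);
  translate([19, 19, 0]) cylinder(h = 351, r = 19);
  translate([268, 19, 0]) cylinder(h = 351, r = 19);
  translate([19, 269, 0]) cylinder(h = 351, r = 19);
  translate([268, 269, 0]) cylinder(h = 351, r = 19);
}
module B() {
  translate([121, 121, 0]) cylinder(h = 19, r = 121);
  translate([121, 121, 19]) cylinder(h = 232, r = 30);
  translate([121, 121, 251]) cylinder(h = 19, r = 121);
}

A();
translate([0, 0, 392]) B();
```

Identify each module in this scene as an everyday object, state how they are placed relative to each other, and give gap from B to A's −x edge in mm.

The spool's min-x is at 0; the stool's min-x is 0; gap = 0 mm.

A is a stool. B is a spool. The spool is on top of the stool. The gap from the spool to the stool's −x edge is 0 mm.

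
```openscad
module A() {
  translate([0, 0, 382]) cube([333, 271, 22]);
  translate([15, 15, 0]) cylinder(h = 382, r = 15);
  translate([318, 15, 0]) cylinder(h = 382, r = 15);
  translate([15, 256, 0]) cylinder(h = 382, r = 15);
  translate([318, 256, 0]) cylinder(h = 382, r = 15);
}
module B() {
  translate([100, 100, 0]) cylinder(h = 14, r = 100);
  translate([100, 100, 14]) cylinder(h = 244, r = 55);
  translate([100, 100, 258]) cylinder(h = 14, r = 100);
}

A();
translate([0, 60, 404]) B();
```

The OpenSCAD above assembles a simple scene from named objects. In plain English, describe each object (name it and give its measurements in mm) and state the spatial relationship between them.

A is a four-legged stool. The seat is a 333×271×22 mm slab whose top surface is at z = 404 mm; four round legs, each 30 mm in diameter, run from the floor (z = 0) to the underside of the seat, each leg's axis is inset half a diameter from the nearest pair of seat edges (so the leg's bounding box is flush with the corner).

B is a spool: two coaxial disc flanges of radius 100 mm and thickness 14 mm, joined by a core cylinder of radius 55 mm and height 244 mm. The lower flange rests on z = 0 and the three cylinders share a vertical axis.

The spool is on top of the stool.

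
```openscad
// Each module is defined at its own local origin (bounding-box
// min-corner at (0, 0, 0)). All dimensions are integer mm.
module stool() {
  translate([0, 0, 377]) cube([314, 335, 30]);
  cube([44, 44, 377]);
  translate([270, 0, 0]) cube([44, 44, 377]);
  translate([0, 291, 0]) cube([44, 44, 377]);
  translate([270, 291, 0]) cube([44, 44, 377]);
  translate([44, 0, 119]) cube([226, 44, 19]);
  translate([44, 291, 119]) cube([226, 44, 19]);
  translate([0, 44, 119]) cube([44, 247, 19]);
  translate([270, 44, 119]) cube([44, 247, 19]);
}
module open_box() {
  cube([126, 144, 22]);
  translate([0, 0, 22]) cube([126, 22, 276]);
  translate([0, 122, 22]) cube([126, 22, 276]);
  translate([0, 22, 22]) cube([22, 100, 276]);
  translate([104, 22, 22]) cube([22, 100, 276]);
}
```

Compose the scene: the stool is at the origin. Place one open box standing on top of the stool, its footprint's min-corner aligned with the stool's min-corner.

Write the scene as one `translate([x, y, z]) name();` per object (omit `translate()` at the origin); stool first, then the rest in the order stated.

stool();
translate([0, 0, 407]) open_box();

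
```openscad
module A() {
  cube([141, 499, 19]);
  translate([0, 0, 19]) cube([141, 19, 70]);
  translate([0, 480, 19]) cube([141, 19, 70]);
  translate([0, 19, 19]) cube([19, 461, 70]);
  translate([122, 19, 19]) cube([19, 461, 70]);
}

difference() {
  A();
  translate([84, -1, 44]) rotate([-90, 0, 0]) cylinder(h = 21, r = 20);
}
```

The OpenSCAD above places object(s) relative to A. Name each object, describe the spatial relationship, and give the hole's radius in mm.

The subtracted cylinder has r = 20 mm.

A is an open box. The open box has a circular hole through its front wall. The hole's radius is 20 mm.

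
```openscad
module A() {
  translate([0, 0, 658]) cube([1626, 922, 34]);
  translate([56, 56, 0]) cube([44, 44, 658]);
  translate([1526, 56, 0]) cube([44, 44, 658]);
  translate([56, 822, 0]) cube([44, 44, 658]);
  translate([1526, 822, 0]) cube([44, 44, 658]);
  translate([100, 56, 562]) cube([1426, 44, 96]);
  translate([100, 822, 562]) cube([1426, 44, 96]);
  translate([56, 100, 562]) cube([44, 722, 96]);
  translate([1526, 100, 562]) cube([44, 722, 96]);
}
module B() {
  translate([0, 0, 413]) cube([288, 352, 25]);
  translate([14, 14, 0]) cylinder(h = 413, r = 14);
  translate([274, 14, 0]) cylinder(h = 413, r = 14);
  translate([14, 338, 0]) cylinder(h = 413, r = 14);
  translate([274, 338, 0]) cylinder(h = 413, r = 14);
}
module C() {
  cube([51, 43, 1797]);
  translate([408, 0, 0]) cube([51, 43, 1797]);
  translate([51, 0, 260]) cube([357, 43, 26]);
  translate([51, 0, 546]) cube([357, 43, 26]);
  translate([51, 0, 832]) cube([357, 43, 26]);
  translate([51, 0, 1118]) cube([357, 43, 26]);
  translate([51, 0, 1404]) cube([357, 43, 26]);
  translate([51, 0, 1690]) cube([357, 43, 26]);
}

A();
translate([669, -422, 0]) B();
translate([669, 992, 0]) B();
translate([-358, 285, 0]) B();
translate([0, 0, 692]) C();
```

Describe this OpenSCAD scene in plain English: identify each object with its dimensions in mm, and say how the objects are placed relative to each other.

A is a table with a 1626×922 mm rectangular top, 34 mm thick, top surface at z = 692 mm, supported by four 44×44 mm square legs, each inset 56 mm from the nearest pair of top edges, running from the floor. Four apron rails, 44 mm thick and 96 mm tall, run between adjacent legs with their top edges flush with the underside of the top and their outer faces flush with the legs' outer faces.

B is a four-legged stool. The seat is a 288×352×25 mm slab whose top surface is at z = 438 mm; four round legs, each 28 mm in diameter, run from the floor (z = 0) to the underside of the seat, each leg's axis is inset half a diameter from the nearest pair of seat edges (so the leg's bounding box is flush with the corner).

C is a wooden ladder with two side rails of 51×43 mm section and 1797 mm height, set 459 mm apart overall. Between them run 6 rectangular rungs (43 mm deep, 26 mm thick), front faces flush with the rails' −y face. The bottom of the first rung is 260 mm above the floor and each subsequent rung is 286 mm higher than the one below.

Three stools sit around the table at the −y, +y, −x sides. The ladder is on top of the table.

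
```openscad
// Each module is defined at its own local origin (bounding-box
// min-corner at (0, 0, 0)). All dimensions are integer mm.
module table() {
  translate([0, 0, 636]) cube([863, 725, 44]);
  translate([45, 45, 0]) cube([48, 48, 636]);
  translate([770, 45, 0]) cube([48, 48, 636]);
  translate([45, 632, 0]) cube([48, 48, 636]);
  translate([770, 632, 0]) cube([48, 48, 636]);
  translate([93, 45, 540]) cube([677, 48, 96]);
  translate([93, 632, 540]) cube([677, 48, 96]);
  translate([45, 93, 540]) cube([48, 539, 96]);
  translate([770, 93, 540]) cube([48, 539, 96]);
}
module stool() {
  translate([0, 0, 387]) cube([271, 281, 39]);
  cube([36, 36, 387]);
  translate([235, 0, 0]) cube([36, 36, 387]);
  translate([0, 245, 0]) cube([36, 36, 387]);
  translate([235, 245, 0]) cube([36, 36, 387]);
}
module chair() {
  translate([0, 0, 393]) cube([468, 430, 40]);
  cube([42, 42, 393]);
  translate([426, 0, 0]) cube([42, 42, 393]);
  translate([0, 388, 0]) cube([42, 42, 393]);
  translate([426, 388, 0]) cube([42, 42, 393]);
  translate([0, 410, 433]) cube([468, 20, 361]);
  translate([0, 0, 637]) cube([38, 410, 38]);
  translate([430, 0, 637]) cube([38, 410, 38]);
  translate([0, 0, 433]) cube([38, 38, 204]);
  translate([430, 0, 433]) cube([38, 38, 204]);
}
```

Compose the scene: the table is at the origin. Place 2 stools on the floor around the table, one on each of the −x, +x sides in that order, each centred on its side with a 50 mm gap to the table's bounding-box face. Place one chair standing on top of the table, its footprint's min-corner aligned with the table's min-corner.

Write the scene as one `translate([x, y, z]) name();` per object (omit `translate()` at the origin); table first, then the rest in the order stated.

table();
translate([-321, 222, 0]) stool();
translate([913, 222, 0]) stool();
translate([0, 0, 680]) chair();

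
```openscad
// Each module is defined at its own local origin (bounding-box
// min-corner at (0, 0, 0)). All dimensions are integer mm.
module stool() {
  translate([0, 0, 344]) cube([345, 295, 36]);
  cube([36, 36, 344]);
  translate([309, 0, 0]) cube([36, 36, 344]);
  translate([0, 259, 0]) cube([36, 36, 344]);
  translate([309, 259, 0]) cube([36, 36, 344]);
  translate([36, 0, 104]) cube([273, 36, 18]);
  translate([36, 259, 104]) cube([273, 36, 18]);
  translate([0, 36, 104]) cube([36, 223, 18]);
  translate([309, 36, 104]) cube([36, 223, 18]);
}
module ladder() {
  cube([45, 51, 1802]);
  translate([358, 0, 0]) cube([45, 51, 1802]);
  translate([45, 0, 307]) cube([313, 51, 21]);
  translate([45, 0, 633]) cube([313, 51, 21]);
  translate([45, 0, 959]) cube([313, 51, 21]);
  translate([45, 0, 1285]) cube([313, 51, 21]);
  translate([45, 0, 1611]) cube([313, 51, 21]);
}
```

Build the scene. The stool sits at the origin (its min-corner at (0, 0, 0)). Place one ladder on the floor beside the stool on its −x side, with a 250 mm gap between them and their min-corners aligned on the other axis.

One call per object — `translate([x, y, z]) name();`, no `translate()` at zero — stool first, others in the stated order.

stool();
translate([-653, 0, 0]) ladder();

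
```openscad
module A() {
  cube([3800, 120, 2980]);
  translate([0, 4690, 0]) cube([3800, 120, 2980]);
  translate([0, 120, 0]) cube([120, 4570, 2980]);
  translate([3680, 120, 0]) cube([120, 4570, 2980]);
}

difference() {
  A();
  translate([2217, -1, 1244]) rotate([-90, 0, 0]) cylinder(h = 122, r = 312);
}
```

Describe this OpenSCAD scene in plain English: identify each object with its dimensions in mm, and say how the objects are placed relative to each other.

A is a box-shaped house frame (walls only): outside footprint 3800×4810 mm, wall height 2980 mm, wall thickness 120 mm. The two y-facing walls run the full x-width; the two x-facing walls fit between the inner faces of the y-facing walls.

The house frame has a circular hole of radius 312 mm through its front wall, centred at (x = 2217, z = 1244).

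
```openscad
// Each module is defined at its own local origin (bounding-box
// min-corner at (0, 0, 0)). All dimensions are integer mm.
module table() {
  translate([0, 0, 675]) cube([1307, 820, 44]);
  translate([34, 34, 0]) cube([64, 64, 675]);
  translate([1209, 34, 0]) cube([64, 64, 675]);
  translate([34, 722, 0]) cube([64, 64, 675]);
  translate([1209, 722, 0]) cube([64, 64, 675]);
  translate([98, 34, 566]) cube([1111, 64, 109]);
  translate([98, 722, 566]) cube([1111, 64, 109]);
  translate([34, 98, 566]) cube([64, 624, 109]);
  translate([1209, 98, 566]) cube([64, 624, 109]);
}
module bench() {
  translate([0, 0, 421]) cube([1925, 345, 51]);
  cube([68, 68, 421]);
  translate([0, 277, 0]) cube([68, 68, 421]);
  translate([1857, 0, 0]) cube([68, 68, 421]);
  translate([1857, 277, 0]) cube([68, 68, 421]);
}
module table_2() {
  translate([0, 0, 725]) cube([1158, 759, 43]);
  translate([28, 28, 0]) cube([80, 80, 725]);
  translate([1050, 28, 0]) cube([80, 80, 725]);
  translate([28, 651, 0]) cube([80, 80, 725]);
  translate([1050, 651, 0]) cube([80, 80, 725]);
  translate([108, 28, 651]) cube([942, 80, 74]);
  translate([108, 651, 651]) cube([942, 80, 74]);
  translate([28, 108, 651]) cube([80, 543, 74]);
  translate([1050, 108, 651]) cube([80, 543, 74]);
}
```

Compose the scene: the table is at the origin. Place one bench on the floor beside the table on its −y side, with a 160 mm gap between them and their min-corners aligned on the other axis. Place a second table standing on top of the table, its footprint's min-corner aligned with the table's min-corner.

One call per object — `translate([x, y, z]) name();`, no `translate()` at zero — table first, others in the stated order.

table();
translate([0, -505, 0]) bench();
translate([0, 0, 719]) table_2();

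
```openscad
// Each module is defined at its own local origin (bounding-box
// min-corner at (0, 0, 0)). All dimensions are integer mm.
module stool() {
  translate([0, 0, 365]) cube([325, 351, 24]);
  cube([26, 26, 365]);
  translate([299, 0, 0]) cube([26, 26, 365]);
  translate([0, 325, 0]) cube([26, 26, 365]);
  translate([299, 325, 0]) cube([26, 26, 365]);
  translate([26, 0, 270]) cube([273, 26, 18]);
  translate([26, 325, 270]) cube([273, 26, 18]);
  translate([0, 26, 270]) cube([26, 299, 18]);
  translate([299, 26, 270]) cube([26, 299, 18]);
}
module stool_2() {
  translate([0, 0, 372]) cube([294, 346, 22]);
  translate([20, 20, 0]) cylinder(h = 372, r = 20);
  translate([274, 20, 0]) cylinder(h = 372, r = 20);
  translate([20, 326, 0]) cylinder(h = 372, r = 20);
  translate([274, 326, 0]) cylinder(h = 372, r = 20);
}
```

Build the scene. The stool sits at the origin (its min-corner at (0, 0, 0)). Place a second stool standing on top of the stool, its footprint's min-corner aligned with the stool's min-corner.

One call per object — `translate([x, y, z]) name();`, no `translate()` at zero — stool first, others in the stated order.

stool();
translate([0, 0, 389]) stool_2();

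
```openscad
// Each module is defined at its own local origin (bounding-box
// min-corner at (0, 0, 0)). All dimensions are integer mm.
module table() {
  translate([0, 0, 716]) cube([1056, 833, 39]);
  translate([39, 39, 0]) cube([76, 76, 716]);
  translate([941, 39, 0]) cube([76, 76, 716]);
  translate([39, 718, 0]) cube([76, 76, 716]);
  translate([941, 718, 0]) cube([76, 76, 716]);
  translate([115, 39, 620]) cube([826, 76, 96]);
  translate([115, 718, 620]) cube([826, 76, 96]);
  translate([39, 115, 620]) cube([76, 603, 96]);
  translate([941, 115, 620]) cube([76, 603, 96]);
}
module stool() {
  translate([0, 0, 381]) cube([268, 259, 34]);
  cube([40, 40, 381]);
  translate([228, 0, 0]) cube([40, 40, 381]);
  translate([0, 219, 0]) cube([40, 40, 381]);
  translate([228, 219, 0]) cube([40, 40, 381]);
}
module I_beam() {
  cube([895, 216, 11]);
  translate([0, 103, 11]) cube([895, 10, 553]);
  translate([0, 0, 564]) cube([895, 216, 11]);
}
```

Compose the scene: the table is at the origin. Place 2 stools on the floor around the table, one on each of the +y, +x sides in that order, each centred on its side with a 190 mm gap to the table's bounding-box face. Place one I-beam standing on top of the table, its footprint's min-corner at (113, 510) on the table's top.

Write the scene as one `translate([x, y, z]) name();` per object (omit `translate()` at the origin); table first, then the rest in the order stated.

table();
translate([394, 1023, 0]) stool();
translate([1246, 287, 0]) stool();
translate([113, 510, 755]) I_beam();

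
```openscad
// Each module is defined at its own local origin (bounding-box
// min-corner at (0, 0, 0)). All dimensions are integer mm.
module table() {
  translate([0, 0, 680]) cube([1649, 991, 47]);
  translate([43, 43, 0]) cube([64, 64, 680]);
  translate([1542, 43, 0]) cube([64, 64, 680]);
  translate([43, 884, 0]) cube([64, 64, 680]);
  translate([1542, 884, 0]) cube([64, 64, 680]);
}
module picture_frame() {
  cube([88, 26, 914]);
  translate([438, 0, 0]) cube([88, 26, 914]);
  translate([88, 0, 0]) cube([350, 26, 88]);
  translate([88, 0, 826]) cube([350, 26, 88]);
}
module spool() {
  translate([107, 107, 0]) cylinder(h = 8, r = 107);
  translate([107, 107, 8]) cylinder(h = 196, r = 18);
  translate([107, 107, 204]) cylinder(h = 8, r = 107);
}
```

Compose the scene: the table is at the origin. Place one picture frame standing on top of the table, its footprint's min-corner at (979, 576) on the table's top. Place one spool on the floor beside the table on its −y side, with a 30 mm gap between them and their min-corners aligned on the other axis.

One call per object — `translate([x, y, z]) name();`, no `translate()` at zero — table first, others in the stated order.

table();
translate([979, 576, 727]) picture_frame();
translate([0, -244, 0]) spool();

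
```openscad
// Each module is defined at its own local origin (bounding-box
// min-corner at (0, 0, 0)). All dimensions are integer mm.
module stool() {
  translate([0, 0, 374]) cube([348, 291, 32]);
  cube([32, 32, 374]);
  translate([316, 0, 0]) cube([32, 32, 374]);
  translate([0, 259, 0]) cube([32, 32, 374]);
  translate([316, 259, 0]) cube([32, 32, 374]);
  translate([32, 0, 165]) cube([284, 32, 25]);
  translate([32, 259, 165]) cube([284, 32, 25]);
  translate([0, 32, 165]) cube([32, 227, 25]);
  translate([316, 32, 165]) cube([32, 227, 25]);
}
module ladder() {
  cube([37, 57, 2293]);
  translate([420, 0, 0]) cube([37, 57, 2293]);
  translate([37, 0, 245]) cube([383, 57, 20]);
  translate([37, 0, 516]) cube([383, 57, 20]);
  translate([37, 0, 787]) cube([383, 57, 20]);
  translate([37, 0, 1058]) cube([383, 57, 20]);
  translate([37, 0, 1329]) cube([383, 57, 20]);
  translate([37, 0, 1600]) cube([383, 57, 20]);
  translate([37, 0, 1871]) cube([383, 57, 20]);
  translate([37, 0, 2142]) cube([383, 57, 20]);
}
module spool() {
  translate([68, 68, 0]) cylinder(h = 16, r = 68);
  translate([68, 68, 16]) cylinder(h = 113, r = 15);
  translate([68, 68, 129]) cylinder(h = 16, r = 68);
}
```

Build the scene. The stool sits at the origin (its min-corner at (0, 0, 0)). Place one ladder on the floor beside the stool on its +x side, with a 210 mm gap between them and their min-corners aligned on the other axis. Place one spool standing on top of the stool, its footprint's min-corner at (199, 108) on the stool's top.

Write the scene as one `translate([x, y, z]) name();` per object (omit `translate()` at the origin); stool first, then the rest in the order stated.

stool();
translate([558, 0, 0]) ladder();
translate([199, 108, 406]) spool();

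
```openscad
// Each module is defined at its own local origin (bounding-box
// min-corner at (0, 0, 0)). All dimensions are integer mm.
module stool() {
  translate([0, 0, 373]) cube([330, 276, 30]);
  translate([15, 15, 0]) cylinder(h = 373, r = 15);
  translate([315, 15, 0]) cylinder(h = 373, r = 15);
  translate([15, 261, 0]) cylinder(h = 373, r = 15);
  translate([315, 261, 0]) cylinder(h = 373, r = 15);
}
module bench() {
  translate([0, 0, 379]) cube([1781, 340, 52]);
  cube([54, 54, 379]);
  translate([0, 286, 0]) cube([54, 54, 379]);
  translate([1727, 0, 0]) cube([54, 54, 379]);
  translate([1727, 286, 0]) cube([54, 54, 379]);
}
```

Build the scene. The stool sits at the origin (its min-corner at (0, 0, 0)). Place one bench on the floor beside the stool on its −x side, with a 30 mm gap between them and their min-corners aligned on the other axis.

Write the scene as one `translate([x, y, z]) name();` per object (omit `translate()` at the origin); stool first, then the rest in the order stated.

stool();
translate([-1811, 0, 0]) bench();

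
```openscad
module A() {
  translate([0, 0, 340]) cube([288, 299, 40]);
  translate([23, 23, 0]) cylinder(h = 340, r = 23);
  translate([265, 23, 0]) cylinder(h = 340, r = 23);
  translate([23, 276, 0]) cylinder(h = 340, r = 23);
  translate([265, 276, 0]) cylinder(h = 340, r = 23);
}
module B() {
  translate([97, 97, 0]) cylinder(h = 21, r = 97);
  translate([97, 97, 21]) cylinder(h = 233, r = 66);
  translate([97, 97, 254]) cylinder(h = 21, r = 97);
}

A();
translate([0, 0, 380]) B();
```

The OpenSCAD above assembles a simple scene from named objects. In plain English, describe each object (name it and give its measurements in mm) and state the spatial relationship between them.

A is a simple wooden stool: a rectangular seat 288 mm (x) by 299 mm (y), 40 mm thick, top face at z = 380 mm, on four round legs, each 46 mm in diameter. The legs rest on z = 0, each leg's axis is inset half a diameter from the nearest pair of seat edges (so the leg's bounding box is flush with the corner).

B is a spool: two coaxial disc flanges of radius 97 mm and thickness 21 mm, joined by a core cylinder of radius 66 mm and height 233 mm. The lower flange rests on z = 0 and the three cylinders share a vertical axis.

The spool is on top of the stool.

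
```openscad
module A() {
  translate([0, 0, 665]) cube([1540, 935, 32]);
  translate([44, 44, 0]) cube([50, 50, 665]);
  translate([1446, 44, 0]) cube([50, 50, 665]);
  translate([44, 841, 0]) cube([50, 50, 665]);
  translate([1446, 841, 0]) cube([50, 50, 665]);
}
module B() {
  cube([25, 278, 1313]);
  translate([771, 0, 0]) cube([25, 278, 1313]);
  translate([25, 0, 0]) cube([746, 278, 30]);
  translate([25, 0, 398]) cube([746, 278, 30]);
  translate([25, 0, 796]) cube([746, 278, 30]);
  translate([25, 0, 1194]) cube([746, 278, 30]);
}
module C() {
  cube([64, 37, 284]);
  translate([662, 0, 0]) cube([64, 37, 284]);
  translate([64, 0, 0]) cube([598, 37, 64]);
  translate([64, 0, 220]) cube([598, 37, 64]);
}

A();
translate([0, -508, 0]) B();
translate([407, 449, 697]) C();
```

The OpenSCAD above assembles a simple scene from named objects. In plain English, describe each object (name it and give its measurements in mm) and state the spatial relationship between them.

A is a table with a 1540×935 mm rectangular top, 32 mm thick, top surface at z = 697 mm, supported by four 50×50 mm square legs, each inset 44 mm from the nearest pair of top edges, running from the floor.

B is a bookshelf 796 mm wide overall, 278 mm deep and 1313 mm tall. The two sides are 25 mm thick vertical panels. 4 horizontal shelves of 30 mm thickness span between the inner faces of the sides; the lowest shelf sits on the floor and shelves are stacked with a clear vertical gap of 368 mm between each pair.

C is a picture frame with a 598×156 mm rectangular opening (x by z) and a uniform 64 mm border on every side. Frame depth is 37 mm along y. It is built from two vertical stiles running the full outside height and two horizontal rails spanning the gap between the stiles.

The bookshelf is on the floor beside the table on its −y side. The picture frame is on top of the table, centred.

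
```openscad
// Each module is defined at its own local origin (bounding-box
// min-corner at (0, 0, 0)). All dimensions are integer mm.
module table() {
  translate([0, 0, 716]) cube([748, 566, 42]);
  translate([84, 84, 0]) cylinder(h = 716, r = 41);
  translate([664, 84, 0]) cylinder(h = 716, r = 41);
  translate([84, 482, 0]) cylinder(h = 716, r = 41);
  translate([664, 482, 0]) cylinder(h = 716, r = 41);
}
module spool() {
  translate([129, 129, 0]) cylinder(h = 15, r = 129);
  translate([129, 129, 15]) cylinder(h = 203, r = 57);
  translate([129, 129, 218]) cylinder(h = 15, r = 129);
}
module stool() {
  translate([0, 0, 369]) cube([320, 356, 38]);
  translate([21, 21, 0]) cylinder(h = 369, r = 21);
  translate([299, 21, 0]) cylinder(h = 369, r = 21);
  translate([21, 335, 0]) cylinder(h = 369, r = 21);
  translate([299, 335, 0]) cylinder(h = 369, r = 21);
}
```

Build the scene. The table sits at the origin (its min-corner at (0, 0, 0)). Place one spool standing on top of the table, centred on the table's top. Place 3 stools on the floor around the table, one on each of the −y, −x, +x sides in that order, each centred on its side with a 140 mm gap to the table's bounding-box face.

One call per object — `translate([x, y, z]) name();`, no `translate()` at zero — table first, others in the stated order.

table();
translate([245, 154, 758]) spool();
translate([214, -496, 0]) stool();
translate([-460, 105, 0]) stool();
translate([888, 105, 0]) stool();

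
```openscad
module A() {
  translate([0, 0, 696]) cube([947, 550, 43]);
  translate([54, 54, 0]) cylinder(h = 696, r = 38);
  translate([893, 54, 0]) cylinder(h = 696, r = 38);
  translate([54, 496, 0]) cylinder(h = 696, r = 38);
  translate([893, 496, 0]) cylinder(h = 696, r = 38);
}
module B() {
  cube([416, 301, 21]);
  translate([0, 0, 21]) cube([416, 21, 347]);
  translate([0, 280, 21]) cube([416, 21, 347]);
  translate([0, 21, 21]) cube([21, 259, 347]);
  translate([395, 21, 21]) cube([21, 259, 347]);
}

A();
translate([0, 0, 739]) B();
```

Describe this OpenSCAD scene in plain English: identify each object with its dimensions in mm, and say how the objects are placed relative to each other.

A is a table with a 947×550 mm rectangular top, 43 mm thick, top surface at z = 739 mm, supported by four round legs of 76 mm diameter, each leg's bounding box inset 16 mm from the nearest pair of top edges, running from the floor.

B is an open storage box with external size 416×301×368 mm and wall thickness 21 mm (the base is also 21 mm thick). The base covers the whole footprint; the four walls stand on the base, with the y-facing walls full-width and the x-facing walls fitting between their inner faces.

The open box is on top of the table.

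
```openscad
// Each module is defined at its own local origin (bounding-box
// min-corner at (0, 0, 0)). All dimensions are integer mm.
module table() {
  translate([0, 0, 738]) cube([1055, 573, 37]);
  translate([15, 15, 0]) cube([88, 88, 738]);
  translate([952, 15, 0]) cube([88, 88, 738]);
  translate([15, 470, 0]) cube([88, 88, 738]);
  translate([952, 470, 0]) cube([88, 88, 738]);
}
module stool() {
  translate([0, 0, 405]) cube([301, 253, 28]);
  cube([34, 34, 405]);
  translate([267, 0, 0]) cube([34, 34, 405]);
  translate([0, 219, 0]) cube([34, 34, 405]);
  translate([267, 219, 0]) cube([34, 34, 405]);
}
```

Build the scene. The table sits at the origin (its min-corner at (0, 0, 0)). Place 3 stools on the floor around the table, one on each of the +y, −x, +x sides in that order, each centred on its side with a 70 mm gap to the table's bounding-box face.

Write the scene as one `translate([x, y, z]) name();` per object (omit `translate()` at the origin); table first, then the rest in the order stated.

table();
translate([377, 643, 0]) stool();
translate([-371, 160, 0]) stool();
translate([1125, 160, 0]) stool();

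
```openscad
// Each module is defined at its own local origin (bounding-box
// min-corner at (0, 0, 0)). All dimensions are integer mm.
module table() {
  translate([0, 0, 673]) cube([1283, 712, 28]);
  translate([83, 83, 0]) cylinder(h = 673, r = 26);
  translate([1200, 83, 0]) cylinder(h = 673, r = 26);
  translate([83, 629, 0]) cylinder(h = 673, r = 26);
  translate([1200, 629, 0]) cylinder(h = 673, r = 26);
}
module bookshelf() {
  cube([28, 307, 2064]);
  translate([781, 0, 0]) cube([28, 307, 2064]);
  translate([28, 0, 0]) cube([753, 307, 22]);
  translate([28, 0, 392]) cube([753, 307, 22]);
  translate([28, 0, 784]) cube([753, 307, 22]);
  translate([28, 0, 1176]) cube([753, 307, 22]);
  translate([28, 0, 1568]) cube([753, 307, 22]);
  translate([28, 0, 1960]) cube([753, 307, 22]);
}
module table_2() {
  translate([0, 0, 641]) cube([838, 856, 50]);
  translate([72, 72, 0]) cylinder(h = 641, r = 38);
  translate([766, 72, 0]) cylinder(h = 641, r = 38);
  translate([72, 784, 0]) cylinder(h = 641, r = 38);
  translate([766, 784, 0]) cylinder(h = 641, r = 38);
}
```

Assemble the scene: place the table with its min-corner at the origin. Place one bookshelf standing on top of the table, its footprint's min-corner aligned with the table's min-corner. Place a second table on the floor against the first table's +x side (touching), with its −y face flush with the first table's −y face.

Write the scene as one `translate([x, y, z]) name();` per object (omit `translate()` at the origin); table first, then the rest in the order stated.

table();
translate([0, 0, 701]) bookshelf();
translate([1283, 0, 0]) table_2();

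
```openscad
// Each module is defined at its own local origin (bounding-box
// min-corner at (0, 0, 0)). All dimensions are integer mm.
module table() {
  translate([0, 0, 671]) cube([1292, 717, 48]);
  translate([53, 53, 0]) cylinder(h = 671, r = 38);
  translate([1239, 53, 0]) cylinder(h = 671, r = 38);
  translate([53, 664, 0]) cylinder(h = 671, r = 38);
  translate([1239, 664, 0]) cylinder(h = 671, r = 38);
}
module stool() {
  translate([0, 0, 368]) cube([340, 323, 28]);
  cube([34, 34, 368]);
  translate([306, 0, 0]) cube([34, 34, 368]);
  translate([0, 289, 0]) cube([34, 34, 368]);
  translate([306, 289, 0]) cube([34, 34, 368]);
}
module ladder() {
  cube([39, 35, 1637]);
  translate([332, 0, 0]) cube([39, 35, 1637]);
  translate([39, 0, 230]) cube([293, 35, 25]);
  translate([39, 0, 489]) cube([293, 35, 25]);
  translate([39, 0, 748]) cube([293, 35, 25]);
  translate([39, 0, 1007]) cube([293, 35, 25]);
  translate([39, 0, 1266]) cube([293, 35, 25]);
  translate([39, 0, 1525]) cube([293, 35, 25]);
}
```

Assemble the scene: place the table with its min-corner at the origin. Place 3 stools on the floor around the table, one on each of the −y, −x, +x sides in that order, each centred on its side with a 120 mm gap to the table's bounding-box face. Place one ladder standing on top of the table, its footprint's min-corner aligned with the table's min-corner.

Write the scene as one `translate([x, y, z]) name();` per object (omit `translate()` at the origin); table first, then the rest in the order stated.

table();
translate([476, -443, 0]) stool();
translate([-460, 197, 0]) stool();
translate([1412, 197, 0]) stool();
translate([0, 0, 719]) ladder();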